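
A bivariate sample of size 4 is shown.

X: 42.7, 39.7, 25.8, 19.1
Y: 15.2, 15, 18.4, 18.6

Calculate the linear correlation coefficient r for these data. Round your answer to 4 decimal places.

-0.9677

n = 4, ΣX = 127.3, ΣY = 67.2, ΣX² = 4429.83, ΣY² = 1140.56, ΣXY = 2074.52
nΣXY − ΣXΣY = 8298.08 − 8554.56 = -256.48
nΣX² − (ΣX)² = 17719.32 − 16205.29 = 1514.03; nΣY² − (ΣY)² = 4562.24 − 4515.84 = 46.4
r = -256.48 / √(1514.03 × 46.4) = -256.48 / 265.0490 ≈ -0.9677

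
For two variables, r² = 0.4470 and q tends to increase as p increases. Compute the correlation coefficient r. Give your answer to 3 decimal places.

|r| = √0.4470 = 0.669
The association is positive, so r = 0.669.

0.669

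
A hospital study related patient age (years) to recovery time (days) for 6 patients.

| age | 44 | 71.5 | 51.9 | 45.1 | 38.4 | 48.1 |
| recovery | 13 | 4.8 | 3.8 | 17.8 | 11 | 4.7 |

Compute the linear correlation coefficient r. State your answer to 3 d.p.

-0.558

n = 6, Σx = 299, Σy = 55.1, Σx² = 15564.04, Σy² = 666.41, Σxy = 2563.67
nΣxy − ΣxΣy = 15382.02 − 16474.9 = -1092.88
nΣx² − (Σx)² = 93384.24 − 89401 = 3983.24; nΣy² − (Σy)² = 3998.46 − 3036.01 = 962.45
r = -1092.88 / √(3983.24 × 962.45) = -1092.88 / 1957.9758 ≈ -0.558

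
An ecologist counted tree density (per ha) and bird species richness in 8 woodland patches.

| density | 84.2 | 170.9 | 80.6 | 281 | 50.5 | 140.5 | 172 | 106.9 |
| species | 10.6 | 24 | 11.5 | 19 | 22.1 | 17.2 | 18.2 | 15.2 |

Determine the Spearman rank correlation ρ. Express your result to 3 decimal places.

Rank density: 3, 6, 2, 8, 1, 5, 7, 4
Rank species: 1, 8, 2, 6, 7, 4, 5, 3
d = rank(density) − rank(species): 2, -2, 0, 2, -6, 1, 2, 1; Σd² = 54
ρ = 1 − 6Σd² / [n(n²−1)] = 1 − 6×54 / (8×63) = 1 − 324/504 ≈ 0.357

0.357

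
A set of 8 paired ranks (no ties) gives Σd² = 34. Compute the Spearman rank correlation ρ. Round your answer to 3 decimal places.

0.595

ρ = 1 − 6Σd² / [n(n²−1)] = 1 − 6×34 / (8×63)
  = 1 − 204/504 = 1 − 0.4048 ≈ 0.595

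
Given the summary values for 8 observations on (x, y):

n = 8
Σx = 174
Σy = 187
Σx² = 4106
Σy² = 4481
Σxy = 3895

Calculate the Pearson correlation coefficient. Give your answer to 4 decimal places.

-0.9165

r = (nΣxy − ΣxΣy) / √[(nΣx² − (Σx)²)(nΣy² − (Σy)²)]
Numerator: 8×3895 − 174×187 = -1378
Denominator: √[(32848 − 30276)(35848 − 34969)] = √[2572 × 879] = 1503.5917
r = -1378 / 1503.5917 ≈ -0.9165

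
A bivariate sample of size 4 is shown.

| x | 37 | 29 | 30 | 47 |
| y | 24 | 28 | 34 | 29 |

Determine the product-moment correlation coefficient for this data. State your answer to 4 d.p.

-0.2758

n = 4, Σx = 143, Σy = 115, Σx² = 5319, Σy² = 3357, Σxy = 4083
nΣxy − ΣxΣy = 16332 − 16445 = -113
nΣx² − (Σx)² = 21276 − 20449 = 827; nΣy² − (Σy)² = 13428 − 13225 = 203
r = -113 / √(827 × 203) = -113 / 409.7328 ≈ -0.2758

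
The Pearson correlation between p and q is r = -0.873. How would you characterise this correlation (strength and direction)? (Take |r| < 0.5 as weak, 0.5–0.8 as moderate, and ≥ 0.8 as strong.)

strong negative

r = -0.873 < 0 so the relationship is negative.
|r| = 0.873, which falls in the strong range.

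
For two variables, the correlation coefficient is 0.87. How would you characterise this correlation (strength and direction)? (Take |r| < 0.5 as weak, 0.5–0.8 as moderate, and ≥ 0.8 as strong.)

strong positive

r = 0.87 > 0 so the relationship is positive.
|r| = 0.87, which falls in the strong range.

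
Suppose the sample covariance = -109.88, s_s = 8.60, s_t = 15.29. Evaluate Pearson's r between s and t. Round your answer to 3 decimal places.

r = Cov(s,t) / (s_s · s_t) = -109.88 / (8.60 × 15.29)
  = -109.88 / 131.4940 ≈ -0.836

-0.836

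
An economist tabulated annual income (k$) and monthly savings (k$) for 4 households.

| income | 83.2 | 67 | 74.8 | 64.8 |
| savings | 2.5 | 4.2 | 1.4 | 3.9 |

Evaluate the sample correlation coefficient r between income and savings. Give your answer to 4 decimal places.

n = 4, Σx = 289.8, Σy = 12, Σx² = 21205.32, Σy² = 41.06, Σxy = 846.84
nΣxy − ΣxΣy = 3387.36 − 3477.6 = -90.24
nΣx² − (Σx)² = 84821.28 − 83984.04 = 837.24; nΣy² − (Σy)² = 164.24 − 144 = 20.24
r = -90.24 / √(837.24 × 20.24) = -90.24 / 130.1758 ≈ -0.6932

-0.6932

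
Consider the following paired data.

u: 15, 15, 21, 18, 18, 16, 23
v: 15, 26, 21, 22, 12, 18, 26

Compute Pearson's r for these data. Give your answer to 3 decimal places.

n = 7, Σu = 126, Σv = 140, Σu² = 2324, Σv² = 2970, Σuv = 2554
nΣuv − ΣuΣv = 17878 − 17640 = 238
nΣu² − (Σu)² = 16268 − 15876 = 392; nΣv² − (Σv)² = 20790 − 19600 = 1190
r = 238 / √(392 × 1190) = 238 / 682.9934 ≈ 0.348

0.348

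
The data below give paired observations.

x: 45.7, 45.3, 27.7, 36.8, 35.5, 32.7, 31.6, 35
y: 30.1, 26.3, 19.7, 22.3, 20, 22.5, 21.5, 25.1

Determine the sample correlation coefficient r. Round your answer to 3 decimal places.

n = 8, Σx = 290.3, Σy = 187.5, Σx² = 10815.21, Σy² = 4481.59, Σxy = 6936.94
nΣxy − ΣxΣy = 55495.52 − 54431.25 = 1064.27
nΣx² − (Σx)² = 86521.68 − 84274.09 = 2247.59; nΣy² − (Σy)² = 35852.72 − 35156.25 = 696.47
r = 1064.27 / √(2247.59 × 696.47) = 1064.27 / 1251.1511 ≈ 0.851

0.851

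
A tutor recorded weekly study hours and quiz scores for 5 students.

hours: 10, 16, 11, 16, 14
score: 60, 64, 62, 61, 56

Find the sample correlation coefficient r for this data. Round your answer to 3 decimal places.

n = 5, Σx = 67, Σy = 303, Σx² = 929, Σy² = 18397, Σxy = 4066
nΣxy − ΣxΣy = 20330 − 20301 = 29
nΣx² − (Σx)² = 4645 − 4489 = 156; nΣy² − (Σy)² = 91985 − 91809 = 176
r = 29 / √(156 × 176) = 29 / 165.6985 ≈ 0.175

0.175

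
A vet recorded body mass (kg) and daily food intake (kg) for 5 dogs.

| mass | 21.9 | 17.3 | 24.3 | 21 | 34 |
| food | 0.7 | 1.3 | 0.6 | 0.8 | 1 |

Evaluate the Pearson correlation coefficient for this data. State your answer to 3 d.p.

-0.155

n = 5, Σx = 118.5, Σy = 4.4, Σx² = 2966.39, Σy² = 4.18, Σxy = 103.2
nΣxy − ΣxΣy = 516 − 521.4 = -5.4
nΣx² − (Σx)² = 14831.95 − 14042.25 = 789.7; nΣy² − (Σy)² = 20.9 − 19.36 = 1.54
r = -5.4 / √(789.7 × 1.54) = -5.4 / 34.8732 ≈ -0.155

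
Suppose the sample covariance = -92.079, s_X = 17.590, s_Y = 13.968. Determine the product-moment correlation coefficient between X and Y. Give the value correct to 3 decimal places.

-0.375

r = Cov(X,Y) / (s_X · s_Y) = -92.079 / (17.590 × 13.968)
  = -92.079 / 245.6971 ≈ -0.375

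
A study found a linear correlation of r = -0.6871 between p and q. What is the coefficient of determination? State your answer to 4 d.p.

0.4721

r² = (-0.6871)² = 0.4721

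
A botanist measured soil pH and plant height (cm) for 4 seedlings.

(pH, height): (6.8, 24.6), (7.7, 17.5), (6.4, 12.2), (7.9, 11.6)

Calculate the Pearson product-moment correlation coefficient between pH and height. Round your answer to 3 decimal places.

n = 4, Σx = 28.8, Σy = 65.9, Σx² = 208.9, Σy² = 1194.81, Σxy = 471.75
nΣxy − ΣxΣy = 1887 − 1897.92 = -10.92
nΣx² − (Σx)² = 835.6 − 829.44 = 6.16; nΣy² − (Σy)² = 4779.24 − 4342.81 = 436.43
r = -10.92 / √(6.16 × 436.43) = -10.92 / 51.8499 ≈ -0.211

-0.211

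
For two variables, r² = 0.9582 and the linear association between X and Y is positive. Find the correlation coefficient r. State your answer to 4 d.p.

|r| = √0.9582 = 0.9789
The association is positive, so r = 0.9789.

0.9789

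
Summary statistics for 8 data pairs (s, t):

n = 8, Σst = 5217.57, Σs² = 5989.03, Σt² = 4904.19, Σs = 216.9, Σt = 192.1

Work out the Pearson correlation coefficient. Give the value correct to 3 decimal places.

0.052

r = (nΣst − ΣsΣt) / √[(nΣs² − (Σs)²)(nΣt² − (Σt)²)]
Numerator: 8×5217.57 − 216.9×192.1 = 74.07
Denominator: √[(47912.24 − 47045.61)(39233.52 − 36902.41)] = √[866.63 × 2331.11] = 1421.3409
r = 74.07 / 1421.3409 ≈ 0.052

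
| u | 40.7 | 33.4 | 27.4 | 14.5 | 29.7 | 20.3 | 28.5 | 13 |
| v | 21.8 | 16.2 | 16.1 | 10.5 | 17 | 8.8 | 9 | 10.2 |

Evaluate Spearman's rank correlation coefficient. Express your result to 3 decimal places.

0.714

Rank u: 8, 7, 4, 2, 6, 3, 5, 1
Rank v: 8, 6, 5, 4, 7, 1, 2, 3
d = rank(u) − rank(v): 0, 1, -1, -2, -1, 2, 3, -2; Σd² = 24
ρ = 1 − 6Σd² / [n(n²−1)] = 1 − 6×24 / (8×63) = 1 − 144/504 ≈ 0.714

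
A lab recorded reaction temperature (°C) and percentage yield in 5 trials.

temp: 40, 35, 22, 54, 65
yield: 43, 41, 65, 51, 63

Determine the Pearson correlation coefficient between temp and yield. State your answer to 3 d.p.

n = 5, Σx = 216, Σy = 263, Σx² = 10450, Σy² = 14325, Σxy = 11434
nΣxy − ΣxΣy = 57170 − 56808 = 362
nΣx² − (Σx)² = 52250 − 46656 = 5594; nΣy² − (Σy)² = 71625 − 69169 = 2456
r = 362 / √(5594 × 2456) = 362 / 3706.5974 ≈ 0.098

0.098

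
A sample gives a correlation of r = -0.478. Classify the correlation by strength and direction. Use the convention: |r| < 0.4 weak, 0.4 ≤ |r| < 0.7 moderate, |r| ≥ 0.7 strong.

r = -0.478 < 0 so the relationship is negative.
|r| = 0.478, which falls in the moderate range.

moderate negative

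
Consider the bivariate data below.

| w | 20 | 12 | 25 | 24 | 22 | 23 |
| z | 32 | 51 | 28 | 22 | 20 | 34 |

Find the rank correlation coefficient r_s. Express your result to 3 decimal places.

-0.486

Rank w: 2, 1, 6, 5, 3, 4
Rank z: 4, 6, 3, 2, 1, 5
d = rank(w) − rank(z): -2, -5, 3, 3, 2, -1; Σd² = 52
ρ = 1 − 6Σd² / [n(n²−1)] = 1 − 6×52 / (6×35) = 1 − 312/210 ≈ -0.486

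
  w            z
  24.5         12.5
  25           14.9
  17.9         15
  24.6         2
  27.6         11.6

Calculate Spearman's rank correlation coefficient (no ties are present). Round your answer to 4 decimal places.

Rank w: 2, 4, 1, 3, 5
Rank z: 3, 4, 5, 1, 2
d = rank(w) − rank(z): -1, 0, -4, 2, 3; Σd² = 30
ρ = 1 − 6Σd² / [n(n²−1)] = 1 − 6×30 / (5×24) = 1 − 180/120 ≈ -0.5000

-0.5000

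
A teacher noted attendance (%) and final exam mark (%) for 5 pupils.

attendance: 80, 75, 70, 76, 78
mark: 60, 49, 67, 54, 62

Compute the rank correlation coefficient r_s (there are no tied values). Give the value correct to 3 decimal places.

Rank attendance: 5, 2, 1, 3, 4
Rank mark: 3, 1, 5, 2, 4
d = rank(attendance) − rank(mark): 2, 1, -4, 1, 0; Σd² = 22
ρ = 1 − 6Σd² / [n(n²−1)] = 1 − 6×22 / (5×24) = 1 − 132/120 ≈ -0.100

-0.100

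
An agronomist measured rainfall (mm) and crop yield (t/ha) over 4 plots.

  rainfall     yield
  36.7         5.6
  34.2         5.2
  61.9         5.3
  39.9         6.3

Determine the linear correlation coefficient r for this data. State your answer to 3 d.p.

n = 4, Σx = 172.7, Σy = 22.4, Σx² = 7940.15, Σy² = 126.18, Σxy = 962.8
nΣxy − ΣxΣy = 3851.2 − 3868.48 = -17.28
nΣx² − (Σx)² = 31760.6 − 29825.29 = 1935.31; nΣy² − (Σy)² = 504.72 − 501.76 = 2.96
r = -17.28 / √(1935.31 × 2.96) = -17.28 / 75.6870 ≈ -0.228

-0.228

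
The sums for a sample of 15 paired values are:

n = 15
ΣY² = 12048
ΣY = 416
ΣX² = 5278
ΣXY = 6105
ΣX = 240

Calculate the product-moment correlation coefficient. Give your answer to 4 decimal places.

r = (nΣXY − ΣXΣY) / √[(nΣX² − (ΣX)²)(nΣY² − (ΣY)²)]
Numerator: 15×6105 − 240×416 = -8265
Denominator: √[(79170 − 57600)(180720 − 173056)] = √[21570 × 7664] = 12857.3901
r = -8265 / 12857.3901 ≈ -0.6428

-0.6428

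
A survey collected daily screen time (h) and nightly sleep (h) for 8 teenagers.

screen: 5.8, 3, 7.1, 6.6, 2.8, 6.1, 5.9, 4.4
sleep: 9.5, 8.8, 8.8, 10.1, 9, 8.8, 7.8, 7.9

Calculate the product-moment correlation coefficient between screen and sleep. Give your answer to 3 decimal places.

n = 8, Σx = 41.7, Σy = 70.7, Σx² = 235.83, Σy² = 628.83, Σxy = 370.3
nΣxy − ΣxΣy = 2962.4 − 2948.19 = 14.21
nΣx² − (Σx)² = 1886.64 − 1738.89 = 147.75; nΣy² − (Σy)² = 5030.64 − 4998.49 = 32.15
r = 14.21 / √(147.75 × 32.15) = 14.21 / 68.9214 ≈ 0.206

0.206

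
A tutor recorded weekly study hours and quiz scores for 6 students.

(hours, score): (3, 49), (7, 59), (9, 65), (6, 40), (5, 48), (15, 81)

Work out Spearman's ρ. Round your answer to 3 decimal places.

Rank hours: 1, 4, 5, 3, 2, 6
Rank score: 3, 4, 5, 1, 2, 6
d = rank(hours) − rank(score): -2, 0, 0, 2, 0, 0; Σd² = 8
ρ = 1 − 6Σd² / [n(n²−1)] = 1 − 6×8 / (6×35) = 1 − 48/210 ≈ 0.771

0.771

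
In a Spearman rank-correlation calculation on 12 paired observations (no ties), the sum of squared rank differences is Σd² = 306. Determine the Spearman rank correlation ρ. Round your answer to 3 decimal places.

-0.070

ρ = 1 − 6Σd² / [n(n²−1)] = 1 − 6×306 / (12×143)
  = 1 − 1836/1716 = 1 − 1.0699 ≈ -0.070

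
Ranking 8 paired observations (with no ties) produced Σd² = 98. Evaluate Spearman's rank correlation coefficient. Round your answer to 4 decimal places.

ρ = 1 − 6Σd² / [n(n²−1)] = 1 − 6×98 / (8×63)
  = 1 − 588/504 = 1 − 1.16667 ≈ -0.1667

-0.1667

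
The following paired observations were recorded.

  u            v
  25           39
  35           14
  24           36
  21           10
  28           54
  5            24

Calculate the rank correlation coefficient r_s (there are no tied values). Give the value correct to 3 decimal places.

Rank u: 4, 6, 3, 2, 5, 1
Rank v: 5, 2, 4, 1, 6, 3
d = rank(u) − rank(v): -1, 4, -1, 1, -1, -2; Σd² = 24
ρ = 1 − 6Σd² / [n(n²−1)] = 1 − 6×24 / (6×35) = 1 − 144/210 ≈ 0.314

0.314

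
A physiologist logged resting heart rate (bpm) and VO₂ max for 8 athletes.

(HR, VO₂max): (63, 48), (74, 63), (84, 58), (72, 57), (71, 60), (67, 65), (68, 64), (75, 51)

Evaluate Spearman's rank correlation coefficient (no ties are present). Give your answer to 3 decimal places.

Rank HR: 1, 6, 8, 5, 4, 2, 3, 7
Rank VO₂max: 1, 6, 4, 3, 5, 8, 7, 2
d = rank(HR) − rank(VO₂max): 0, 0, 4, 2, -1, -6, -4, 5; Σd² = 98
ρ = 1 − 6Σd² / [n(n²−1)] = 1 − 6×98 / (8×63) = 1 − 588/504 ≈ -0.167

-0.167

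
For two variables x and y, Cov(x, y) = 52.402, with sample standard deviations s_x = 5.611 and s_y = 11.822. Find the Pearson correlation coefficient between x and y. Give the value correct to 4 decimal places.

0.7900

r = Cov(x,y) / (s_x · s_y) = 52.402 / (5.611 × 11.822)
  = 52.402 / 66.3332 ≈ 0.7900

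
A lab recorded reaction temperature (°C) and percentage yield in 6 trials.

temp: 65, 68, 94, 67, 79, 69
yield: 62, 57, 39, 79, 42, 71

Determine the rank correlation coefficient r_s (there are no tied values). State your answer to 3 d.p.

-0.714

Rank temp: 1, 3, 6, 2, 5, 4
Rank yield: 4, 3, 1, 6, 2, 5
d = rank(temp) − rank(yield): -3, 0, 5, -4, 3, -1; Σd² = 60
ρ = 1 − 6Σd² / [n(n²−1)] = 1 − 6×60 / (6×35) = 1 − 360/210 ≈ -0.714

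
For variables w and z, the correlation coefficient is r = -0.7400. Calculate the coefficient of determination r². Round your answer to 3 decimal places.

0.548

r² = (-0.7400)² = 0.548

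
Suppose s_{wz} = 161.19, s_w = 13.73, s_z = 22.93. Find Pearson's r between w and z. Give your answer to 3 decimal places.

0.512

r = Cov(w,z) / (s_w · s_z) = 161.19 / (13.73 × 22.93)
  = 161.19 / 314.8289 ≈ 0.512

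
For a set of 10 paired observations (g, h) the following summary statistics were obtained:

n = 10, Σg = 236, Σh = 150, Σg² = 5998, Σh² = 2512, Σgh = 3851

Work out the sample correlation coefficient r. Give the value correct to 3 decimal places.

0.928

r = (nΣgh − ΣgΣh) / √[(nΣg² − (Σg)²)(nΣh² − (Σh)²)]
Numerator: 10×3851 − 236×150 = 3110
Denominator: √[(59980 − 55696)(25120 − 22500)] = √[4284 × 2620] = 3350.2358
r = 3110 / 3350.2358 ≈ 0.928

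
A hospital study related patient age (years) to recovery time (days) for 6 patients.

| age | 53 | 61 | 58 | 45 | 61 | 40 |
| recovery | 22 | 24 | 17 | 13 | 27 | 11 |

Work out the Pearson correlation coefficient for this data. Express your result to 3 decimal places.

0.881

n = 6, Σx = 318, Σy = 114, Σx² = 17240, Σy² = 2368, Σxy = 6288
nΣxy − ΣxΣy = 37728 − 36252 = 1476
nΣx² − (Σx)² = 103440 − 101124 = 2316; nΣy² − (Σy)² = 14208 − 12996 = 1212
r = 1476 / √(2316 × 1212) = 1476 / 1675.4080 ≈ 0.881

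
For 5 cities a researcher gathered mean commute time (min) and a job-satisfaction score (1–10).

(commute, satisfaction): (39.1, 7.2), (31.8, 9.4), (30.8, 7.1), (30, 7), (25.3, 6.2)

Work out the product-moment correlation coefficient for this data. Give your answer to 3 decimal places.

0.307

n = 5, Σx = 157, Σy = 36.9, Σx² = 5028.78, Σy² = 278.05, Σxy = 1165.98
nΣxy − ΣxΣy = 5829.9 − 5793.3 = 36.6
nΣx² − (Σx)² = 25143.9 − 24649 = 494.9; nΣy² − (Σy)² = 1390.25 − 1361.61 = 28.64
r = 36.6 / √(494.9 × 28.64) = 36.6 / 119.0543 ≈ 0.307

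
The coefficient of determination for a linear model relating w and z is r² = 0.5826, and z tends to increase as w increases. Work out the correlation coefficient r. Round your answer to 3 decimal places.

|r| = √0.5826 = 0.763
The association is positive, so r = 0.763.

0.763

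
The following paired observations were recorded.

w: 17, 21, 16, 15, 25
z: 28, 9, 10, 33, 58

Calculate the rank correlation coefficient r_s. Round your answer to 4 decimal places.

0.1000

Rank w: 3, 4, 2, 1, 5
Rank z: 3, 1, 2, 4, 5
d = rank(w) − rank(z): 0, 3, 0, -3, 0; Σd² = 18
ρ = 1 − 6Σd² / [n(n²−1)] = 1 − 6×18 / (5×24) = 1 − 108/120 ≈ 0.1000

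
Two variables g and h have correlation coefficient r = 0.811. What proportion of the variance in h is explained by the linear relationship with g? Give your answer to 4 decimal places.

r² = (0.811)² = 0.6577

0.6577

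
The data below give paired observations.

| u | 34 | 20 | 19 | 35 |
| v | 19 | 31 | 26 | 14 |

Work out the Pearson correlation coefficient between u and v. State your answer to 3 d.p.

n = 4, Σu = 108, Σv = 90, Σu² = 3142, Σv² = 2194, Σuv = 2250
nΣuv − ΣuΣv = 9000 − 9720 = -720
nΣu² − (Σu)² = 12568 − 11664 = 904; nΣv² − (Σv)² = 8776 − 8100 = 676
r = -720 / √(904 × 676) = -720 / 781.7314 ≈ -0.921

-0.921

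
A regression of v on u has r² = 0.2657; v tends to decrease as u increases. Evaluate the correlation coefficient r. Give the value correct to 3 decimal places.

|r| = √0.2657 = 0.515
The association is negative, so r = −0.515.

-0.515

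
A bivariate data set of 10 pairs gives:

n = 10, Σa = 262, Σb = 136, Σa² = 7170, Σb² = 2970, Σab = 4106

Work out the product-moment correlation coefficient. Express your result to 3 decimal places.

r = (nΣab − ΣaΣb) / √[(nΣa² − (Σa)²)(nΣb² − (Σb)²)]
Numerator: 10×4106 − 262×136 = 5428
Denominator: √[(71700 − 68644)(29700 − 18496)] = √[3056 × 11204] = 5851.4463
r = 5428 / 5851.4463 ≈ 0.928

0.928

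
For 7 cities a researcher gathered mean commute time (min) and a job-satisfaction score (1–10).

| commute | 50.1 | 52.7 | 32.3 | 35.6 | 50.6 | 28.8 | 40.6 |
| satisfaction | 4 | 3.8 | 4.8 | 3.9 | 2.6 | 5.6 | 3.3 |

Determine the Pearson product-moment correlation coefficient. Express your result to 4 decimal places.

n = 7, Σx = 290.7, Σy = 28, Σx² = 12636.11, Σy² = 117.7, Σxy = 1121.36
nΣxy − ΣxΣy = 7849.52 − 8139.6 = -290.08
nΣx² − (Σx)² = 88452.77 − 84506.49 = 3946.28; nΣy² − (Σy)² = 823.9 − 784 = 39.9
r = -290.08 / √(3946.28 × 39.9) = -290.08 / 396.8080 ≈ -0.7310

-0.7310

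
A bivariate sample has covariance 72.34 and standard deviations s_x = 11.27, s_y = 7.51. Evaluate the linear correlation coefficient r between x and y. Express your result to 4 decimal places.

r = Cov(x,y) / (s_x · s_y) = 72.34 / (11.27 × 7.51)
  = 72.34 / 84.6377 ≈ 0.8547

0.8547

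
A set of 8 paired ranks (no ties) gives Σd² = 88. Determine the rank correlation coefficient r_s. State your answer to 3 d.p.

-0.048

ρ = 1 − 6Σd² / [n(n²−1)] = 1 − 6×88 / (8×63)
  = 1 − 528/504 = 1 − 1.0476 ≈ -0.048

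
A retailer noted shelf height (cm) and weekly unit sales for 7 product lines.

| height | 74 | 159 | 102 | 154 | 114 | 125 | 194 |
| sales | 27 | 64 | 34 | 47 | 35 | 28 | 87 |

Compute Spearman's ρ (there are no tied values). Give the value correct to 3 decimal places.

0.893

Rank height: 1, 6, 2, 5, 3, 4, 7
Rank sales: 1, 6, 3, 5, 4, 2, 7
d = rank(height) − rank(sales): 0, 0, -1, 0, -1, 2, 0; Σd² = 6
ρ = 1 − 6Σd² / [n(n²−1)] = 1 − 6×6 / (7×48) = 1 − 36/336 ≈ 0.893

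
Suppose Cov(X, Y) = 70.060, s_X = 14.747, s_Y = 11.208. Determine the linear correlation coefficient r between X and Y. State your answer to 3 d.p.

r = Cov(X,Y) / (s_X · s_Y) = 70.060 / (14.747 × 11.208)
  = 70.060 / 165.2844 ≈ 0.424

0.424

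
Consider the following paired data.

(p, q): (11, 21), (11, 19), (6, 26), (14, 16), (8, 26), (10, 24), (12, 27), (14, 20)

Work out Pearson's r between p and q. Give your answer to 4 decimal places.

-0.6815

n = 8, Σp = 86, Σq = 179, Σp² = 978, Σq² = 4115, Σpq = 1872
nΣpq − ΣpΣq = 14976 − 15394 = -418
nΣp² − (Σp)² = 7824 − 7396 = 428; nΣq² − (Σq)² = 32920 − 32041 = 879
r = -418 / √(428 × 879) = -418 / 613.3612 ≈ -0.6815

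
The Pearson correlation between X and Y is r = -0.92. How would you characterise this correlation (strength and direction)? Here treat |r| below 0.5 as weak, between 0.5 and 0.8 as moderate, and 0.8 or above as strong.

strong negative

r = -0.92 < 0 so the relationship is negative.
|r| = 0.92, which falls in the strong range.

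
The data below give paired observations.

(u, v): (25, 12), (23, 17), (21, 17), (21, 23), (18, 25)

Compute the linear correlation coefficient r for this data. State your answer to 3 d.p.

-0.908

n = 5, Σu = 108, Σv = 94, Σu² = 2360, Σv² = 1876, Σuv = 1981
nΣuv − ΣuΣv = 9905 − 10152 = -247
nΣu² − (Σu)² = 11800 − 11664 = 136; nΣv² − (Σv)² = 9380 − 8836 = 544
r = -247 / √(136 × 544) = -247 / 272.0000 ≈ -0.908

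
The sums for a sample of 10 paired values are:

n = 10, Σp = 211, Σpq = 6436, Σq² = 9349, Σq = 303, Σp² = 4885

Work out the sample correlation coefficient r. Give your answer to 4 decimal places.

r = (nΣpq − ΣpΣq) / √[(nΣp² − (Σp)²)(nΣq² − (Σq)²)]
Numerator: 10×6436 − 211×303 = 427
Denominator: √[(48850 − 44521)(93490 − 91809)] = √[4329 × 1681] = 2697.6006
r = 427 / 2697.6006 ≈ 0.1583

0.1583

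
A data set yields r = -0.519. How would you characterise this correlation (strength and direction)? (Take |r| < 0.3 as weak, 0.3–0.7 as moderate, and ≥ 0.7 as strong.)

r = -0.519 < 0 so the relationship is negative.
|r| = 0.519, which falls in the moderate range.

moderate negative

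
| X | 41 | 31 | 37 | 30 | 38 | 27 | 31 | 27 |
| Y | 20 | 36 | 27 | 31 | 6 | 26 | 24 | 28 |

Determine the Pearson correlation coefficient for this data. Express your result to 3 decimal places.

-0.577

n = 8, ΣX = 262, ΣY = 198, ΣX² = 8774, ΣY² = 5458, ΣXY = 6295
nΣXY − ΣXΣY = 50360 − 51876 = -1516
nΣX² − (ΣX)² = 70192 − 68644 = 1548; nΣY² − (ΣY)² = 43664 − 39204 = 4460
r = -1516 / √(1548 × 4460) = -1516 / 2627.5616 ≈ -0.577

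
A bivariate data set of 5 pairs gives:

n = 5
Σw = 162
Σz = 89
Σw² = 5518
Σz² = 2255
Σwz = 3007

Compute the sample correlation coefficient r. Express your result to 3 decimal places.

r = (nΣwz − ΣwΣz) / √[(nΣw² − (Σw)²)(nΣz² − (Σz)²)]
Numerator: 5×3007 − 162×89 = 617
Denominator: √[(27590 − 26244)(11275 − 7921)] = √[1346 × 3354] = 2124.7315
r = 617 / 2124.7315 ≈ 0.290

0.290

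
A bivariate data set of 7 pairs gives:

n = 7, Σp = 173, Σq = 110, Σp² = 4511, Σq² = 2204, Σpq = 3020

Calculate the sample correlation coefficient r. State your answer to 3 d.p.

r = (nΣpq − ΣpΣq) / √[(nΣp² − (Σp)²)(nΣq² − (Σq)²)]
Numerator: 7×3020 − 173×110 = 2110
Denominator: √[(31577 − 29929)(15428 − 12100)] = √[1648 × 3328] = 2341.9103
r = 2110 / 2341.9103 ≈ 0.901

0.901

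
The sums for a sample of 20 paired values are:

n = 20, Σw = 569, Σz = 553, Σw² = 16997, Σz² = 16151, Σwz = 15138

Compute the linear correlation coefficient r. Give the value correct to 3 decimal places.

r = (nΣwz − ΣwΣz) / √[(nΣw² − (Σw)²)(nΣz² − (Σz)²)]
Numerator: 20×15138 − 569×553 = -11897
Denominator: √[(339940 − 323761)(323020 − 305809)] = √[16179 × 17211] = 16687.0240
r = -11897 / 16687.0240 ≈ -0.713

-0.713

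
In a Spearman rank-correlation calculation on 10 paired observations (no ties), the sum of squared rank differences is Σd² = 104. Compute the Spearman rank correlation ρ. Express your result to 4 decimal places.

0.3697

ρ = 1 − 6Σd² / [n(n²−1)] = 1 − 6×104 / (10×99)
  = 1 − 624/990 = 1 − 0.63030 ≈ 0.3697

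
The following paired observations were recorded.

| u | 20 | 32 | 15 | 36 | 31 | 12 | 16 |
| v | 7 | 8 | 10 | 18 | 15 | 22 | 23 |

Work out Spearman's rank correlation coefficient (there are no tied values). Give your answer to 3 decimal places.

Rank u: 4, 6, 2, 7, 5, 1, 3
Rank v: 1, 2, 3, 5, 4, 6, 7
d = rank(u) − rank(v): 3, 4, -1, 2, 1, -5, -4; Σd² = 72
ρ = 1 − 6Σd² / [n(n²−1)] = 1 − 6×72 / (7×48) = 1 − 432/336 ≈ -0.286

-0.286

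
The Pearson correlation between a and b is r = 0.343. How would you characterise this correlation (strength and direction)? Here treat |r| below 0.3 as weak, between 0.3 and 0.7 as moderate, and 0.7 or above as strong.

r = 0.343 > 0 so the relationship is positive.
|r| = 0.343, which falls in the moderate range.

moderate positive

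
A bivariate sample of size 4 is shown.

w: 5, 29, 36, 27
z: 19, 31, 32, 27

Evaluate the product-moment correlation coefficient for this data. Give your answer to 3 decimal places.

n = 4, Σw = 97, Σz = 109, Σw² = 2891, Σz² = 3075, Σwz = 2875
nΣwz − ΣwΣz = 11500 − 10573 = 927
nΣw² − (Σw)² = 11564 − 9409 = 2155; nΣz² − (Σz)² = 12300 − 11881 = 419
r = 927 / √(2155 × 419) = 927 / 950.2342 ≈ 0.976

0.976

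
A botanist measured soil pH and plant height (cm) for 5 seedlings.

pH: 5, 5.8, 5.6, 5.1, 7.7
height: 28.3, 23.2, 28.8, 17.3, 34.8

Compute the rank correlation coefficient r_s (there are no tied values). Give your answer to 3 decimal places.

Rank pH: 1, 4, 3, 2, 5
Rank height: 3, 2, 4, 1, 5
d = rank(pH) − rank(height): -2, 2, -1, 1, 0; Σd² = 10
ρ = 1 − 6Σd² / [n(n²−1)] = 1 − 6×10 / (5×24) = 1 − 60/120 ≈ 0.500

0.500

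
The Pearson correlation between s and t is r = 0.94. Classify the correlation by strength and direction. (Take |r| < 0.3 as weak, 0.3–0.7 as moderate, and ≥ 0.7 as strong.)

strong positive

r = 0.94 > 0 so the relationship is positive.
|r| = 0.94, which falls in the strong range.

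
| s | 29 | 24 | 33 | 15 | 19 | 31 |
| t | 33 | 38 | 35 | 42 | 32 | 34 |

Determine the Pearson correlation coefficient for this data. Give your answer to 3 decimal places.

-0.526

n = 6, Σs = 151, Σt = 214, Σs² = 4053, Σt² = 7702, Σst = 5316
nΣst − ΣsΣt = 31896 − 32314 = -418
nΣs² − (Σs)² = 24318 − 22801 = 1517; nΣt² − (Σt)² = 46212 − 45796 = 416
r = -418 / √(1517 × 416) = -418 / 794.4004 ≈ -0.526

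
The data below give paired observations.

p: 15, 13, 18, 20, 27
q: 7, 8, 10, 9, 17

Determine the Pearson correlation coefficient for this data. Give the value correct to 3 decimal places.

n = 5, Σp = 93, Σq = 51, Σp² = 1847, Σq² = 583, Σpq = 1028
nΣpq − ΣpΣq = 5140 − 4743 = 397
nΣp² − (Σp)² = 9235 − 8649 = 586; nΣq² − (Σq)² = 2915 − 2601 = 314
r = 397 / √(586 × 314) = 397 / 428.9569 ≈ 0.926

0.926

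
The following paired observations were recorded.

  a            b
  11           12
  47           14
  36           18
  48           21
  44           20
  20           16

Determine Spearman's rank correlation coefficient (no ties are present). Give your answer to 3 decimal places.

0.657

Rank a: 1, 5, 3, 6, 4, 2
Rank b: 1, 2, 4, 6, 5, 3
d = rank(a) − rank(b): 0, 3, -1, 0, -1, -1; Σd² = 12
ρ = 1 − 6Σd² / [n(n²−1)] = 1 − 6×12 / (6×35) = 1 − 72/210 ≈ 0.657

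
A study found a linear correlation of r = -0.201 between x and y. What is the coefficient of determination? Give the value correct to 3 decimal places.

0.040

r² = (-0.201)² = 0.040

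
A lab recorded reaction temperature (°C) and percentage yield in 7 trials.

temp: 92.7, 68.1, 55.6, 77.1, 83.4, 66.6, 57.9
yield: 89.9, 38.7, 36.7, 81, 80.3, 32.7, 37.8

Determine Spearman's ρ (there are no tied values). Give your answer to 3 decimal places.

Rank temp: 7, 4, 1, 5, 6, 3, 2
Rank yield: 7, 4, 2, 6, 5, 1, 3
d = rank(temp) − rank(yield): 0, 0, -1, -1, 1, 2, -1; Σd² = 8
ρ = 1 − 6Σd² / [n(n²−1)] = 1 − 6×8 / (7×48) = 1 − 48/336 ≈ 0.857

0.857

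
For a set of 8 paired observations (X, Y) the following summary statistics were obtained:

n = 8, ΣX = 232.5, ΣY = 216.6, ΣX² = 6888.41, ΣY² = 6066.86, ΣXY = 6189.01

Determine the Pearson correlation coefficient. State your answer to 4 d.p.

r = (nΣXY − ΣXΣY) / √[(nΣX² − (ΣX)²)(nΣY² − (ΣY)²)]
Numerator: 8×6189.01 − 232.5×216.6 = -847.42
Denominator: √[(55107.28 − 54056.25)(48534.88 − 46915.56)] = √[1051.03 × 1619.32] = 1304.5896
r = -847.42 / 1304.5896 ≈ -0.6496

-0.6496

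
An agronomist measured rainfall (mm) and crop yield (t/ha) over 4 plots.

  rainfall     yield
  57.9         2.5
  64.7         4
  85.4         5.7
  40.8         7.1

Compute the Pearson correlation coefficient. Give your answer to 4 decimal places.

-0.1845

n = 4, Σx = 248.8, Σy = 19.3, Σx² = 16496.3, Σy² = 105.15, Σxy = 1180.01
nΣxy − ΣxΣy = 4720.04 − 4801.84 = -81.8
nΣx² − (Σx)² = 65985.2 − 61901.44 = 4083.76; nΣy² − (Σy)² = 420.6 − 372.49 = 48.11
r = -81.8 / √(4083.76 × 48.11) = -81.8 / 443.2490 ≈ -0.1845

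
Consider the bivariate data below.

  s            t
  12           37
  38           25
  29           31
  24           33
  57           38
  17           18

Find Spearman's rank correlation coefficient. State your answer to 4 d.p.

Rank s: 1, 5, 4, 3, 6, 2
Rank t: 5, 2, 3, 4, 6, 1
d = rank(s) − rank(t): -4, 3, 1, -1, 0, 1; Σd² = 28
ρ = 1 − 6Σd² / [n(n²−1)] = 1 − 6×28 / (6×35) = 1 − 168/210 ≈ 0.2000

0.2000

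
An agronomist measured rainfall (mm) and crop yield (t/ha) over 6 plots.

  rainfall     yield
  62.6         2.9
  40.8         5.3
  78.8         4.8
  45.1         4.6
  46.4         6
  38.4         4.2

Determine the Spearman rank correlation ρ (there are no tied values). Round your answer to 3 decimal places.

Rank rainfall: 5, 2, 6, 3, 4, 1
Rank yield: 1, 5, 4, 3, 6, 2
d = rank(rainfall) − rank(yield): 4, -3, 2, 0, -2, -1; Σd² = 34
ρ = 1 − 6Σd² / [n(n²−1)] = 1 − 6×34 / (6×35) = 1 − 204/210 ≈ 0.029

0.029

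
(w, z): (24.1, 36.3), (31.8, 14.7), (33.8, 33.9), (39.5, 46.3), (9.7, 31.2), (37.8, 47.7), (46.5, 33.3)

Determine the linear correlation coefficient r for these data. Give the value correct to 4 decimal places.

n = 7, Σw = 223.2, Σz = 243.4, Σw² = 7979.92, Σz² = 9184.3, Σwz = 7971.11
nΣwz − ΣwΣz = 55797.77 − 54326.88 = 1470.89
nΣw² − (Σw)² = 55859.44 − 49818.24 = 6041.2; nΣz² − (Σz)² = 64290.1 − 59243.56 = 5046.54
r = 1470.89 / √(6041.2 × 5046.54) = 1470.89 / 5521.5177 ≈ 0.2664

0.2664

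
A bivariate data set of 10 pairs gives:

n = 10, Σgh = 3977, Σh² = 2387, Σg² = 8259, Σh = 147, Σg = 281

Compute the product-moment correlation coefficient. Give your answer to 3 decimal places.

-0.537

r = (nΣgh − ΣgΣh) / √[(nΣg² − (Σg)²)(nΣh² − (Σh)²)]
Numerator: 10×3977 − 281×147 = -1537
Denominator: √[(82590 − 78961)(23870 − 21609)] = √[3629 × 2261] = 2864.4666
r = -1537 / 2864.4666 ≈ -0.537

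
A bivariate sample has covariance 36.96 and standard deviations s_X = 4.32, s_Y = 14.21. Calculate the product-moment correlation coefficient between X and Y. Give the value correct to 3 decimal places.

r = Cov(X,Y) / (s_X · s_Y) = 36.96 / (4.32 × 14.21)
  = 36.96 / 61.3872 ≈ 0.602

0.602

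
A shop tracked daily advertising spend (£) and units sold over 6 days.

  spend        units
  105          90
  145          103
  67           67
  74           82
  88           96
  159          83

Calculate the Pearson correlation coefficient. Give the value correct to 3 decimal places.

0.499

n = 6, Σx = 638, Σy = 521, Σx² = 75040, Σy² = 46027, Σxy = 56587
nΣxy − ΣxΣy = 339522 − 332398 = 7124
nΣx² − (Σx)² = 450240 − 407044 = 43196; nΣy² − (Σy)² = 276162 − 271441 = 4721
r = 7124 / √(43196 × 4721) = 7124 / 14280.3472 ≈ 0.499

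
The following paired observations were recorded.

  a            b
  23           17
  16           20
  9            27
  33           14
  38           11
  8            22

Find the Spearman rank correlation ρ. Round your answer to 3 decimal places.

-0.943

Rank a: 4, 3, 2, 5, 6, 1
Rank b: 3, 4, 6, 2, 1, 5
d = rank(a) − rank(b): 1, -1, -4, 3, 5, -4; Σd² = 68
ρ = 1 − 6Σd² / [n(n²−1)] = 1 − 6×68 / (6×35) = 1 − 408/210 ≈ -0.943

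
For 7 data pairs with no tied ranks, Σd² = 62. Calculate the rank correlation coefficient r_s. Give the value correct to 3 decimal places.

-0.107

ρ = 1 − 6Σd² / [n(n²−1)] = 1 − 6×62 / (7×48)
  = 1 − 372/336 = 1 − 1.1071 ≈ -0.107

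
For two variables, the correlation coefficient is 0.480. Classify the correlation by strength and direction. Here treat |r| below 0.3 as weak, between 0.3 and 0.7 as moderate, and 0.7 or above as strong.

r = 0.480 > 0 so the relationship is positive.
|r| = 0.480, which falls in the moderate range.

moderate positive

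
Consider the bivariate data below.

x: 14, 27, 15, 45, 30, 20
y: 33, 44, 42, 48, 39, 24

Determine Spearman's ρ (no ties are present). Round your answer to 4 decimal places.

0.6000

Rank x: 1, 4, 2, 6, 5, 3
Rank y: 2, 5, 4, 6, 3, 1
d = rank(x) − rank(y): -1, -1, -2, 0, 2, 2; Σd² = 14
ρ = 1 − 6Σd² / [n(n²−1)] = 1 − 6×14 / (6×35) = 1 − 84/210 ≈ 0.6000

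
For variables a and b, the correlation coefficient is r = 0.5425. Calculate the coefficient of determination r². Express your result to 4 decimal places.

0.2943

r² = (0.5425)² = 0.2943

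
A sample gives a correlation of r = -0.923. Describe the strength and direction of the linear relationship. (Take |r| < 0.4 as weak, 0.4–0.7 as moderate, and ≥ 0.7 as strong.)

strong negative

r = -0.923 < 0 so the relationship is negative.
|r| = 0.923, which falls in the strong range.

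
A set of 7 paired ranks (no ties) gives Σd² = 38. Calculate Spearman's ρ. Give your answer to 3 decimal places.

0.321

ρ = 1 − 6Σd² / [n(n²−1)] = 1 − 6×38 / (7×48)
  = 1 − 228/336 = 1 − 0.6786 ≈ 0.321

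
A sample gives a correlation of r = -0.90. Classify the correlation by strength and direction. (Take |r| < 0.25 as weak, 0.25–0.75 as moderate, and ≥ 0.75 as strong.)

strong negative

r = -0.90 < 0 so the relationship is negative.
|r| = 0.90, which falls in the strong range.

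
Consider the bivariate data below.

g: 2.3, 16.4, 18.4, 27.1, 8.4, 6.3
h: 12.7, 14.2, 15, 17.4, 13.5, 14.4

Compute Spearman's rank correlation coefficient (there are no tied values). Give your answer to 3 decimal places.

Rank g: 1, 4, 5, 6, 3, 2
Rank h: 1, 3, 5, 6, 2, 4
d = rank(g) − rank(h): 0, 1, 0, 0, 1, -2; Σd² = 6
ρ = 1 − 6Σd² / [n(n²−1)] = 1 − 6×6 / (6×35) = 1 − 36/210 ≈ 0.829

0.829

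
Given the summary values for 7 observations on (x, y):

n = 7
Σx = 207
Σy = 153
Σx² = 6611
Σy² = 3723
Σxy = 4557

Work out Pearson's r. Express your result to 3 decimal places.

0.076

r = (nΣxy − ΣxΣy) / √[(nΣx² − (Σx)²)(nΣy² − (Σy)²)]
Numerator: 7×4557 − 207×153 = 228
Denominator: √[(46277 − 42849)(26061 − 23409)] = √[3428 × 2652] = 3015.1378
r = 228 / 3015.1378 ≈ 0.076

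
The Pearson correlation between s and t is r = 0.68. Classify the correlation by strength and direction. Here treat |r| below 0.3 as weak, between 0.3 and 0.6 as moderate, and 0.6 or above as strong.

r = 0.68 > 0 so the relationship is positive.
|r| = 0.68, which falls in the strong range.

strong positive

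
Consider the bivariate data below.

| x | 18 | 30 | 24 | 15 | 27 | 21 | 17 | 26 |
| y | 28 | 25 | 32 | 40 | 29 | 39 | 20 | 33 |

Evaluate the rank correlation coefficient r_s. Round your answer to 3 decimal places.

Rank x: 3, 8, 5, 1, 7, 4, 2, 6
Rank y: 3, 2, 5, 8, 4, 7, 1, 6
d = rank(x) − rank(y): 0, 6, 0, -7, 3, -3, 1, 0; Σd² = 104
ρ = 1 − 6Σd² / [n(n²−1)] = 1 − 6×104 / (8×63) = 1 − 624/504 ≈ -0.238

-0.238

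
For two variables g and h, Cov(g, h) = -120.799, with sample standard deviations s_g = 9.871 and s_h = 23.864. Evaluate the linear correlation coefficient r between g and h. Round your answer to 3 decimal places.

r = Cov(g,h) / (s_g · s_h) = -120.799 / (9.871 × 23.864)
  = -120.799 / 235.5615 ≈ -0.513

-0.513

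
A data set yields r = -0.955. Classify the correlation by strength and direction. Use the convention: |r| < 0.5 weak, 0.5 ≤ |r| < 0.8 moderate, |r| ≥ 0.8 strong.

r = -0.955 < 0 so the relationship is negative.
|r| = 0.955, which falls in the strong range.

strong negative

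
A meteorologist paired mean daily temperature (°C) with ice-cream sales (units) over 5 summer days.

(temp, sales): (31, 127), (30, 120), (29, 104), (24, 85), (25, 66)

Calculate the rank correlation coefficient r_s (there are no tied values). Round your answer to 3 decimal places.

0.900

Rank temp: 5, 4, 3, 1, 2
Rank sales: 5, 4, 3, 2, 1
d = rank(temp) − rank(sales): 0, 0, 0, -1, 1; Σd² = 2
ρ = 1 − 6Σd² / [n(n²−1)] = 1 − 6×2 / (5×24) = 1 − 12/120 ≈ 0.900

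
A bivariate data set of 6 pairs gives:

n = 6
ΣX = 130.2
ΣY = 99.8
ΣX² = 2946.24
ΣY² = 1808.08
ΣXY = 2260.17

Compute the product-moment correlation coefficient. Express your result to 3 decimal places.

0.706

r = (nΣXY − ΣXΣY) / √[(nΣX² − (ΣX)²)(nΣY² − (ΣY)²)]
Numerator: 6×2260.17 − 130.2×99.8 = 567.06
Denominator: √[(17677.44 − 16952.04)(10848.48 − 9960.04)] = √[725.4 × 888.44] = 802.7916
r = 567.06 / 802.7916 ≈ 0.706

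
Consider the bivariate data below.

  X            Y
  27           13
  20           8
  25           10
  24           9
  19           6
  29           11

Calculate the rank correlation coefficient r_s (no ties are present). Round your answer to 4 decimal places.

Rank X: 5, 2, 4, 3, 1, 6
Rank Y: 6, 2, 4, 3, 1, 5
d = rank(X) − rank(Y): -1, 0, 0, 0, 0, 1; Σd² = 2
ρ = 1 − 6Σd² / [n(n²−1)] = 1 − 6×2 / (6×35) = 1 − 12/210 ≈ 0.9429

0.9429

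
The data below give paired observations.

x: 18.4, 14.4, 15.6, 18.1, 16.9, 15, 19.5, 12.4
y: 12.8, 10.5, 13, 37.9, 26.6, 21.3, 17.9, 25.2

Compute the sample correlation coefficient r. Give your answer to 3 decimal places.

n = 8, Σx = 130.3, Σy = 165.2, Σx² = 2161.51, Σy² = 3996.2, Σxy = 2706.08
nΣxy − ΣxΣy = 21648.64 − 21525.56 = 123.08
nΣx² − (Σx)² = 17292.08 − 16978.09 = 313.99; nΣy² − (Σy)² = 31969.6 − 27291.04 = 4678.56
r = 123.08 / √(313.99 × 4678.56) = 123.08 / 1212.0318 ≈ 0.102

0.102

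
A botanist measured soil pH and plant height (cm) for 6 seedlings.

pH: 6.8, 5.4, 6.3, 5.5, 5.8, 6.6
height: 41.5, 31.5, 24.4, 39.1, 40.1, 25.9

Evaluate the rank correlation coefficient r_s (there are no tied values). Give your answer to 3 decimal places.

0.143

Rank pH: 6, 1, 4, 2, 3, 5
Rank height: 6, 3, 1, 4, 5, 2
d = rank(pH) − rank(height): 0, -2, 3, -2, -2, 3; Σd² = 30
ρ = 1 − 6Σd² / [n(n²−1)] = 1 − 6×30 / (6×35) = 1 − 180/210 ≈ 0.143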